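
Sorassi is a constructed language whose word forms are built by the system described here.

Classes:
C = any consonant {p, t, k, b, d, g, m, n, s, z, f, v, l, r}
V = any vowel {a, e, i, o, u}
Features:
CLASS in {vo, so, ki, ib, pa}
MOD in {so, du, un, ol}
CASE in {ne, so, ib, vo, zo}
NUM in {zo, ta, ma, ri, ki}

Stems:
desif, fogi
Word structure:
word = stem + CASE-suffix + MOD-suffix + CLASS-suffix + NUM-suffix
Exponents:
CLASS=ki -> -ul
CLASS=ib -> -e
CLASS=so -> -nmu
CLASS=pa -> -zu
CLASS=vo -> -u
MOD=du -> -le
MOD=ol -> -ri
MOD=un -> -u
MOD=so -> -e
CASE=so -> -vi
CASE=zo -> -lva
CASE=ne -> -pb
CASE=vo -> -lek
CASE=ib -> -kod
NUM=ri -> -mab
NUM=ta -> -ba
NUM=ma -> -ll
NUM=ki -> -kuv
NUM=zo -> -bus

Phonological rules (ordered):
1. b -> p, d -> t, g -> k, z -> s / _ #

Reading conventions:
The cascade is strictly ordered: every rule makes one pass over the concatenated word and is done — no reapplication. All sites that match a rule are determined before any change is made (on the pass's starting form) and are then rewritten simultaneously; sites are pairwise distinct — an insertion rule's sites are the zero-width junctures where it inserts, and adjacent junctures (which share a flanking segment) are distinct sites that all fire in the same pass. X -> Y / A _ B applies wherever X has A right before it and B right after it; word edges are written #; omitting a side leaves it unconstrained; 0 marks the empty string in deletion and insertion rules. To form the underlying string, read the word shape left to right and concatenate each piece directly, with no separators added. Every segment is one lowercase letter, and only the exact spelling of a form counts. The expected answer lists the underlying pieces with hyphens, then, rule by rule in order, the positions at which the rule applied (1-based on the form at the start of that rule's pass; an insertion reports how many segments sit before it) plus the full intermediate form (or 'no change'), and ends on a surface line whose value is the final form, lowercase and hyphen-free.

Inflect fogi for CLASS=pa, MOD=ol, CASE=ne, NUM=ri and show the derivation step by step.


underlying: fogi-pb-ri-zu-mab
1. b -> p, d -> t, g -> k, z -> s / _ #: fires at position(s) 13: fogipbrizumap
surface: fogipbrizumap


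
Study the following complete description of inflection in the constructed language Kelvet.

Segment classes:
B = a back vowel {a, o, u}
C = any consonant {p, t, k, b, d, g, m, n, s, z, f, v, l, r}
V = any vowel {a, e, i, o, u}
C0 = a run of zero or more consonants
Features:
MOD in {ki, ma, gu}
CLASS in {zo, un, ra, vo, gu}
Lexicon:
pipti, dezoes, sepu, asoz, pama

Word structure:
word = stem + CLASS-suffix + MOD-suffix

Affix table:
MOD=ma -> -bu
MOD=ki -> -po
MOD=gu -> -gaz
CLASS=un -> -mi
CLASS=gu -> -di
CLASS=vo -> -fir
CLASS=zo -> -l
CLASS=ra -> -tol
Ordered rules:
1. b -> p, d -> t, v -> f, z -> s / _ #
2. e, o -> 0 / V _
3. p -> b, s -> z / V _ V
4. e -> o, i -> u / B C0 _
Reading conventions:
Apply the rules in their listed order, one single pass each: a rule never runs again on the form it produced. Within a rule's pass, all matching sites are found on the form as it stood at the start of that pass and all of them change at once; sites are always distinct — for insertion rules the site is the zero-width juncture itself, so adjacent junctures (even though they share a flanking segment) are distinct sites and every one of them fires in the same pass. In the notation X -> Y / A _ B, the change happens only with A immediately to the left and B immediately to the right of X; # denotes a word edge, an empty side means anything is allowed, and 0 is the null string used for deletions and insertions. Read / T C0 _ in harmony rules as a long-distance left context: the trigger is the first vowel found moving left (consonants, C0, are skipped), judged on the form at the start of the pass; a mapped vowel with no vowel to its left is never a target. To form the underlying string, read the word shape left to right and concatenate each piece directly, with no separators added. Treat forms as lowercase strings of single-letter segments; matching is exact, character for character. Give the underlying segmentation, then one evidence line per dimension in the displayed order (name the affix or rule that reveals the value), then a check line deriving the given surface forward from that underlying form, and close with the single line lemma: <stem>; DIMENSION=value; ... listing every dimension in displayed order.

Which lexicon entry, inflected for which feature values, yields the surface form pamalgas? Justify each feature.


underlying: pama-l-gaz
MOD=gu - signalled by the affix -gaz
CLASS=zo - signalled by the affix -l
check: pamalgaz -> pamalgas -> pamalgas -> pamalgas -> pamalgas
lemma: pama; MOD=gu; CLASS=zo


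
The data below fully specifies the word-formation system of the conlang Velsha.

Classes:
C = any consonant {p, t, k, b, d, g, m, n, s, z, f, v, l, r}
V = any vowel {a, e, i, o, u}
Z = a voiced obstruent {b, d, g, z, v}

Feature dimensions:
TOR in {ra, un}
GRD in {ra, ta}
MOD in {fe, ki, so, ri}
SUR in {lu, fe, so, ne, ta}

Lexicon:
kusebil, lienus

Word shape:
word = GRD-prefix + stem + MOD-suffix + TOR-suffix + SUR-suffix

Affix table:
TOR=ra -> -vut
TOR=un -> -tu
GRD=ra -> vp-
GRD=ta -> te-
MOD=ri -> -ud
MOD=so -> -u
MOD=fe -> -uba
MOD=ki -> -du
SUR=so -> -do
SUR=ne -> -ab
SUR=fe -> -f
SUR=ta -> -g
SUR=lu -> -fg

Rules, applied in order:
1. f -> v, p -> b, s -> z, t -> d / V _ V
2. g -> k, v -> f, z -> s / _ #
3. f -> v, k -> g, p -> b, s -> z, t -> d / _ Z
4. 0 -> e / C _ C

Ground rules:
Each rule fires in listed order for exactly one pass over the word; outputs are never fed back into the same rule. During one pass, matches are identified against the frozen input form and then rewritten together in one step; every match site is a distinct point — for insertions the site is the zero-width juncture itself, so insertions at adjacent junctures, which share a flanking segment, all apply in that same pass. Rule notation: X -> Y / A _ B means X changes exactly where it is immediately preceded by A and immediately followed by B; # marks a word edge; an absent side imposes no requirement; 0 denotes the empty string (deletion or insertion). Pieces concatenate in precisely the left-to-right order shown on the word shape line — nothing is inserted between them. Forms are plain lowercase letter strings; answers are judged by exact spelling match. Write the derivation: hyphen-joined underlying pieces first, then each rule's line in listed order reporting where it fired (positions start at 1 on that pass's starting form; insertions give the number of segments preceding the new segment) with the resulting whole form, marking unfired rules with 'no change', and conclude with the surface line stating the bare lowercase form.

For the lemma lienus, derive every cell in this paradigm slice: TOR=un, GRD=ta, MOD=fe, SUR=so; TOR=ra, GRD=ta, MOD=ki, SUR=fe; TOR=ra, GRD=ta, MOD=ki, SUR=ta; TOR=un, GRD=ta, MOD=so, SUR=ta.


cell TOR=un, GRD=ta, MOD=fe, SUR=so:
underlying: te-lienus-uba-tu-do
1. f -> v, p -> b, s -> z, t -> d / V _ V: fires at position(s) 8, 12: telienuzubadudo
2. g -> k, v -> f, z -> s / _ #: no change
3. f -> v, k -> g, p -> b, s -> z, t -> d / _ Z: no change
4. 0 -> e / C _ C: no change
surface: telienuzubadudo

cell TOR=ra, GRD=ta, MOD=ki, SUR=fe:
underlying: te-lienus-du-vut-f
1. f -> v, p -> b, s -> z, t -> d / V _ V: no change
2. g -> k, v -> f, z -> s / _ #: no change
3. f -> v, k -> g, p -> b, s -> z, t -> d / _ Z: fires at position(s) 8: telienuzduvutf
4. 0 -> e / C _ C: inserts after position(s) 8, 13: telienuzeduvutef
surface: telienuzeduvutef

cell TOR=ra, GRD=ta, MOD=ki, SUR=ta:
underlying: te-lienus-du-vut-g
1. f -> v, p -> b, s -> z, t -> d / V _ V: no change
2. g -> k, v -> f, z -> s / _ #: fires at position(s) 14: telienusduvutk
3. f -> v, k -> g, p -> b, s -> z, t -> d / _ Z: fires at position(s) 8: telienuzduvutk
4. 0 -> e / C _ C: inserts after position(s) 8, 13: telienuzeduvutek
surface: telienuzeduvutek

cell TOR=un, GRD=ta, MOD=so, SUR=ta:
underlying: te-lienus-u-tu-g
1. f -> v, p -> b, s -> z, t -> d / V _ V: fires at position(s) 8, 10: telienuzudug
2. g -> k, v -> f, z -> s / _ #: fires at position(s) 12: telienuzuduk
3. f -> v, k -> g, p -> b, s -> z, t -> d / _ Z: no change
4. 0 -> e / C _ C: no change
surface: telienuzuduk


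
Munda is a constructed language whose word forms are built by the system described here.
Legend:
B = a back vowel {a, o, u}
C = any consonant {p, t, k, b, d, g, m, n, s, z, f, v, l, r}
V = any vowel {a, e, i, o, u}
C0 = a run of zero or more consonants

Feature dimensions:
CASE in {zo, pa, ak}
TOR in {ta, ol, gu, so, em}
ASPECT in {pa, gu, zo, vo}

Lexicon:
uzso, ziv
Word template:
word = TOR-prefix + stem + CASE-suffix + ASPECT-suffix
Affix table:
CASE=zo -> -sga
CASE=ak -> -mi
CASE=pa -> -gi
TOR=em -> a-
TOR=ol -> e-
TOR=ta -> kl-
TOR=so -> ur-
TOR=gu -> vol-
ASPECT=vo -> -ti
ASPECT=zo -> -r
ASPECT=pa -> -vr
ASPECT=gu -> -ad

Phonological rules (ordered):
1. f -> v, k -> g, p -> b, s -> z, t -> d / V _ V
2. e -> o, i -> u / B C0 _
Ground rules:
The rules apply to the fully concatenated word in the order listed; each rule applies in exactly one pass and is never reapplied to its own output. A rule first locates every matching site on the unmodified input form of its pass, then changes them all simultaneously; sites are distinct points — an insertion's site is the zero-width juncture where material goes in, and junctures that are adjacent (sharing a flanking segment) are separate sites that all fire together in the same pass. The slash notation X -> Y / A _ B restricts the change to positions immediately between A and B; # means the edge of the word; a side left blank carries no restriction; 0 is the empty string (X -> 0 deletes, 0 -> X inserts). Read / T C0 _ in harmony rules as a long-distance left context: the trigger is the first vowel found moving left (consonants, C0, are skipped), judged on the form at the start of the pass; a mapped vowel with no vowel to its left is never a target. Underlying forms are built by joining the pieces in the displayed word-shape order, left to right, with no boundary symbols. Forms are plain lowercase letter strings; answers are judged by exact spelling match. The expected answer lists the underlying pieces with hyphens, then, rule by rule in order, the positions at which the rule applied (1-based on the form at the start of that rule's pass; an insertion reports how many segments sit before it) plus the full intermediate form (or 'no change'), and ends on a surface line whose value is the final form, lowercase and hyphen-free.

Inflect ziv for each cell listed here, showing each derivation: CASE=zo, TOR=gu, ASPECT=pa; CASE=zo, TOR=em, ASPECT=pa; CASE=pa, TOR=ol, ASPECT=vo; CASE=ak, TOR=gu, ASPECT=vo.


cell CASE=zo, TOR=gu, ASPECT=pa:
underlying: vol-ziv-sga-vr
1. f -> v, k -> g, p -> b, s -> z, t -> d / V _ V: no change
2. e -> o, i -> u / B C0 _: fires at position(s) 5: volzuvsgavr
surface: volzuvsgavr

cell CASE=zo, TOR=em, ASPECT=pa:
underlying: a-ziv-sga-vr
1. f -> v, k -> g, p -> b, s -> z, t -> d / V _ V: no change
2. e -> o, i -> u / B C0 _: fires at position(s) 3: azuvsgavr
surface: azuvsgavr

cell CASE=pa, TOR=ol, ASPECT=vo:
underlying: e-ziv-gi-ti
1. f -> v, k -> g, p -> b, s -> z, t -> d / V _ V: fires at position(s) 7: ezivgidi
2. e -> o, i -> u / B C0 _: no change
surface: ezivgidi

cell CASE=ak, TOR=gu, ASPECT=vo:
underlying: vol-ziv-mi-ti
1. f -> v, k -> g, p -> b, s -> z, t -> d / V _ V: fires at position(s) 9: volzivmidi
2. e -> o, i -> u / B C0 _: fires at position(s) 5: volzuvmidi
surface: volzuvmidi


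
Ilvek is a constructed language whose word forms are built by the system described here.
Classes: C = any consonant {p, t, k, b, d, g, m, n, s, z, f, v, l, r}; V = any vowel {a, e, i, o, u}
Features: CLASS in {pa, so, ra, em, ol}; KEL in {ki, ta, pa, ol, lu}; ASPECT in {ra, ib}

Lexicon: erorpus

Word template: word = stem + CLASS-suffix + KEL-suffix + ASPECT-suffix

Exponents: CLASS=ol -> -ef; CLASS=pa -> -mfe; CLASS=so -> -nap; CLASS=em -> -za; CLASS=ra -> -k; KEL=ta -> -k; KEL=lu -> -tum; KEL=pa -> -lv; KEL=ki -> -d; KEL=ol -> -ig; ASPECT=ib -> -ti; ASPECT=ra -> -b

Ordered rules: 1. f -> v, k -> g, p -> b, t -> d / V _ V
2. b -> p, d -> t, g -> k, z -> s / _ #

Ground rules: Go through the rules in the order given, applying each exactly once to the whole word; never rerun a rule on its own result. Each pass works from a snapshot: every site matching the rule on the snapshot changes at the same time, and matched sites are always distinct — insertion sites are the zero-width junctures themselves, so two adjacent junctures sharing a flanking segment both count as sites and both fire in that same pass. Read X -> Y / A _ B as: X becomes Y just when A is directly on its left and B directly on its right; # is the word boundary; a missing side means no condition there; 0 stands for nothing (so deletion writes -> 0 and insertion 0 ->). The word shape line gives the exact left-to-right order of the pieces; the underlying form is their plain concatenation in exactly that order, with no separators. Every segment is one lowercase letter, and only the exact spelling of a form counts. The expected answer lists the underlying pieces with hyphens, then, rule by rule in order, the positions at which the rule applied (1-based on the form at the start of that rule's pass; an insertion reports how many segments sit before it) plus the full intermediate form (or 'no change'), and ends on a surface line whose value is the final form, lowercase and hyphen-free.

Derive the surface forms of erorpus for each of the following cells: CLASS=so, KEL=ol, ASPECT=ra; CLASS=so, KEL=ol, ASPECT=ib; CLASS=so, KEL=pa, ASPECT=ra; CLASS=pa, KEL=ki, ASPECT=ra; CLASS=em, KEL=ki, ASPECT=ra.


cell CLASS=so, KEL=ol, ASPECT=ra:
underlying: erorpus-nap-ig-b
1. f -> v, k -> g, p -> b, t -> d / V _ V: fires at position(s) 10: erorpusnabigb
2. b -> p, d -> t, g -> k, z -> s / _ #: fires at position(s) 13: erorpusnabigp
surface: erorpusnabigp

cell CLASS=so, KEL=ol, ASPECT=ib:
underlying: erorpus-nap-ig-ti
1. f -> v, k -> g, p -> b, t -> d / V _ V: fires at position(s) 10: erorpusnabigti
2. b -> p, d -> t, g -> k, z -> s / _ #: no change
surface: erorpusnabigti

cell CLASS=so, KEL=pa, ASPECT=ra:
underlying: erorpus-nap-lv-b
1. f -> v, k -> g, p -> b, t -> d / V _ V: no change
2. b -> p, d -> t, g -> k, z -> s / _ #: fires at position(s) 13: erorpusnaplvp
surface: erorpusnaplvp

cell CLASS=pa, KEL=ki, ASPECT=ra:
underlying: erorpus-mfe-d-b
1. f -> v, k -> g, p -> b, t -> d / V _ V: no change
2. b -> p, d -> t, g -> k, z -> s / _ #: fires at position(s) 12: erorpusmfedp
surface: erorpusmfedp

cell CLASS=em, KEL=ki, ASPECT=ra:
underlying: erorpus-za-d-b
1. f -> v, k -> g, p -> b, t -> d / V _ V: no change
2. b -> p, d -> t, g -> k, z -> s / _ #: fires at position(s) 11: erorpuszadp
surface: erorpuszadp


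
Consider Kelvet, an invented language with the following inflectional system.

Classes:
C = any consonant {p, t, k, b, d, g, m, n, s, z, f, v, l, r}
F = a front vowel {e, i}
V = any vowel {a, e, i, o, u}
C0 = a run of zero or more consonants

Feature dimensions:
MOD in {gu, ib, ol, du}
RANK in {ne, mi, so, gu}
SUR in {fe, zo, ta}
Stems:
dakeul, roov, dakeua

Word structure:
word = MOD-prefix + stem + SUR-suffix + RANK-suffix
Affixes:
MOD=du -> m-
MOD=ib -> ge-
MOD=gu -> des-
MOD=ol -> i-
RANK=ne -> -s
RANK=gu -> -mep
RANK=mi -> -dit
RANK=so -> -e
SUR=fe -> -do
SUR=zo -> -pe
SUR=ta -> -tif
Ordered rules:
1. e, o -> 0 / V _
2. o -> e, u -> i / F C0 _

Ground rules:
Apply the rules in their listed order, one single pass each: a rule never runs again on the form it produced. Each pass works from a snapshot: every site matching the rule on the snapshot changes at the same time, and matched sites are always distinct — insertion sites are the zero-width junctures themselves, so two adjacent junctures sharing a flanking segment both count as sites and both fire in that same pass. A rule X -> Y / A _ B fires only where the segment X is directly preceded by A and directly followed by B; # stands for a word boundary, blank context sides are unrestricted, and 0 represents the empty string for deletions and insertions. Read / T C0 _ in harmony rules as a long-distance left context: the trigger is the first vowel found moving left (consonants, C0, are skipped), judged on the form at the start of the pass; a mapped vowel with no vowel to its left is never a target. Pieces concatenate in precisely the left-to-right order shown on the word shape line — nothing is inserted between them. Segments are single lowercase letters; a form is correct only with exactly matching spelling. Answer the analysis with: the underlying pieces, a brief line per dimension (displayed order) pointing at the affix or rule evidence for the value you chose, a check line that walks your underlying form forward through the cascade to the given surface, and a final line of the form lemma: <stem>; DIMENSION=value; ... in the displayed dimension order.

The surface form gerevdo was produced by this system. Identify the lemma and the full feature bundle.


underlying: ge-roov-do-e
MOD=ib - signalled by the affix ge-
RANK=so - signalled by the affix -e
SUR=fe - signalled by the affix -do
check: geroovdoe -> gerovdo -> gerevdo
lemma: roov; MOD=ib; RANK=so; SUR=fe


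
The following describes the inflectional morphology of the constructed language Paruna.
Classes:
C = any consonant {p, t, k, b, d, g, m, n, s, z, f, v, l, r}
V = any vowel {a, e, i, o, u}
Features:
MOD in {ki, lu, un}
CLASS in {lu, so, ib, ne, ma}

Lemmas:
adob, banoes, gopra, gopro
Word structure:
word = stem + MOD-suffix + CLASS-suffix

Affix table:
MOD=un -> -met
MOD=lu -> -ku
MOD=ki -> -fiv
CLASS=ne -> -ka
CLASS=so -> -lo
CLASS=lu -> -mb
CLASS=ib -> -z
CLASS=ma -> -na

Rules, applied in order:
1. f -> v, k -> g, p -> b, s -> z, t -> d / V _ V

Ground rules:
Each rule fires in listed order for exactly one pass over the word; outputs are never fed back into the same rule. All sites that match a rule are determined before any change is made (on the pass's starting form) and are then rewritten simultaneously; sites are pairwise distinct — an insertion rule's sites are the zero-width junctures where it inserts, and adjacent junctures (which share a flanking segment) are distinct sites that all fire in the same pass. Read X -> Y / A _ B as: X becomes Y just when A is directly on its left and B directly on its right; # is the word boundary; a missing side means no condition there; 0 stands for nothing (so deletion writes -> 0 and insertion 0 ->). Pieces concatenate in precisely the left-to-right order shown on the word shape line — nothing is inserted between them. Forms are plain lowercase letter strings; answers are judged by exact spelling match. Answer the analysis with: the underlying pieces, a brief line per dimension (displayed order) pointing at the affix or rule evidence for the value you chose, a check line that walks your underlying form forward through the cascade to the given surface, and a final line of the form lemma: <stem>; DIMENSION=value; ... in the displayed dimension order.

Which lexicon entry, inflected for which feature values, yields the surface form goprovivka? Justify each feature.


underlying: gopro-fiv-ka
MOD=ki - signalled by the affix -fiv
CLASS=ne - signalled by the affix -ka
check: goprofivka -> goprovivka
lemma: gopro; MOD=ki; CLASS=ne


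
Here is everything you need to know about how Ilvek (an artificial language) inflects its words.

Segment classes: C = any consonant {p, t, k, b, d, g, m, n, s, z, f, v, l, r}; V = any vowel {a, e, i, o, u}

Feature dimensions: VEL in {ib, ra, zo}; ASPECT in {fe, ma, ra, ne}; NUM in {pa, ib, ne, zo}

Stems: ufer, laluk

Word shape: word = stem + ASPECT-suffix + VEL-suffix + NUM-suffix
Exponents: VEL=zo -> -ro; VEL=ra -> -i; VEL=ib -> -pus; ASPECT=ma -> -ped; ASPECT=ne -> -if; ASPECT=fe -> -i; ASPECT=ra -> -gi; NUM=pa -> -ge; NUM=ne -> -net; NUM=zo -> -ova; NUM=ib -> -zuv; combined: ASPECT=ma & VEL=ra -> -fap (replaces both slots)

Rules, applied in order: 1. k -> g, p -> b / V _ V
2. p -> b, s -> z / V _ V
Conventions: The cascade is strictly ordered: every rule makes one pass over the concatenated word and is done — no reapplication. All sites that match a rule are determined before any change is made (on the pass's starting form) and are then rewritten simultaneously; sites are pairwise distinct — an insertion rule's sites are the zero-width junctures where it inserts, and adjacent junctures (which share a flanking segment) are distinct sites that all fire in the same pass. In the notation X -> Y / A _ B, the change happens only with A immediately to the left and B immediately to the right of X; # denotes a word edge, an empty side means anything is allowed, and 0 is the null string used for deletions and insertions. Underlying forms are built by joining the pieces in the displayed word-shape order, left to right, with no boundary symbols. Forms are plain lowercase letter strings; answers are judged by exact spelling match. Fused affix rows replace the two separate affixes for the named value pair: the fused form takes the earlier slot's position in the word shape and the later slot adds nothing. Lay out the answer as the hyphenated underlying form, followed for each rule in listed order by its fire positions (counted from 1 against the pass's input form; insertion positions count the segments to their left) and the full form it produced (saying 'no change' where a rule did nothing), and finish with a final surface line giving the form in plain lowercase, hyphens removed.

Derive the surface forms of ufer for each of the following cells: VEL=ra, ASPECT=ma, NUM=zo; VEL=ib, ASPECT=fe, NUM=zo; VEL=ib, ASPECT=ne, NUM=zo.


cell VEL=ra, ASPECT=ma, NUM=zo:
underlying: ufer-fap-ova
1. k -> g, p -> b / V _ V: fires at position(s) 7: uferfabova
2. p -> b, s -> z / V _ V: no change
surface: uferfabova

cell VEL=ib, ASPECT=fe, NUM=zo:
underlying: ufer-i-pus-ova
1. k -> g, p -> b / V _ V: fires at position(s) 6: uferibusova
2. p -> b, s -> z / V _ V: fires at position(s) 8: uferibuzova
surface: uferibuzova

cell VEL=ib, ASPECT=ne, NUM=zo:
underlying: ufer-if-pus-ova
1. k -> g, p -> b / V _ V: no change
2. p -> b, s -> z / V _ V: fires at position(s) 9: uferifpuzova
surface: uferifpuzova


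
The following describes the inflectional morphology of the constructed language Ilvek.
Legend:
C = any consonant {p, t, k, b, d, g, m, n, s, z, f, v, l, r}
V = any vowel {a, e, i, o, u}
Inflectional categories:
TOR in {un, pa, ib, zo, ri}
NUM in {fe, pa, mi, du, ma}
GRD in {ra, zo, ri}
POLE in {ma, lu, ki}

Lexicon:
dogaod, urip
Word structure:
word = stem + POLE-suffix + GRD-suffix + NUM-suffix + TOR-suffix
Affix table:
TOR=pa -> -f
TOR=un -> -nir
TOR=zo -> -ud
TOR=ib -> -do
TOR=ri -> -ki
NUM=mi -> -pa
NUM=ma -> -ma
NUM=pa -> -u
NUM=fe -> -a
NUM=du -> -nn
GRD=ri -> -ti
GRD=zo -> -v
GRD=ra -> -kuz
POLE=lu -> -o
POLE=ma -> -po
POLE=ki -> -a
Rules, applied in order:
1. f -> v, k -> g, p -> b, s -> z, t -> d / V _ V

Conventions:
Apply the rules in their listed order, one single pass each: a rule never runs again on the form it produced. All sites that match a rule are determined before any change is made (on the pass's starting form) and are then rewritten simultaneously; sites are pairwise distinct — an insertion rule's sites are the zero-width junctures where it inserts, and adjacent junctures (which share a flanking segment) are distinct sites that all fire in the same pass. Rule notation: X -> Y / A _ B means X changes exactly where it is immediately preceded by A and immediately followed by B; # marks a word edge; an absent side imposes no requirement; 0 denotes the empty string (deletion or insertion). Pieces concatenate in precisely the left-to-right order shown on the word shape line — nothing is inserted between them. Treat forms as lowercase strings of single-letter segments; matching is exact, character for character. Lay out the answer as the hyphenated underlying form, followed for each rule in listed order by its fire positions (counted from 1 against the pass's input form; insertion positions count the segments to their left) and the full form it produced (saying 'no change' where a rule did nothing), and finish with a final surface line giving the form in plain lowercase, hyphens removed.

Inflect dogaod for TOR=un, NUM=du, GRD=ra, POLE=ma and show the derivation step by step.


underlying: dogaod-po-kuz-nn-nir
1. f -> v, k -> g, p -> b, s -> z, t -> d / V _ V: fires at position(s) 9: dogaodpoguznnnir
surface: dogaodpoguznnnir


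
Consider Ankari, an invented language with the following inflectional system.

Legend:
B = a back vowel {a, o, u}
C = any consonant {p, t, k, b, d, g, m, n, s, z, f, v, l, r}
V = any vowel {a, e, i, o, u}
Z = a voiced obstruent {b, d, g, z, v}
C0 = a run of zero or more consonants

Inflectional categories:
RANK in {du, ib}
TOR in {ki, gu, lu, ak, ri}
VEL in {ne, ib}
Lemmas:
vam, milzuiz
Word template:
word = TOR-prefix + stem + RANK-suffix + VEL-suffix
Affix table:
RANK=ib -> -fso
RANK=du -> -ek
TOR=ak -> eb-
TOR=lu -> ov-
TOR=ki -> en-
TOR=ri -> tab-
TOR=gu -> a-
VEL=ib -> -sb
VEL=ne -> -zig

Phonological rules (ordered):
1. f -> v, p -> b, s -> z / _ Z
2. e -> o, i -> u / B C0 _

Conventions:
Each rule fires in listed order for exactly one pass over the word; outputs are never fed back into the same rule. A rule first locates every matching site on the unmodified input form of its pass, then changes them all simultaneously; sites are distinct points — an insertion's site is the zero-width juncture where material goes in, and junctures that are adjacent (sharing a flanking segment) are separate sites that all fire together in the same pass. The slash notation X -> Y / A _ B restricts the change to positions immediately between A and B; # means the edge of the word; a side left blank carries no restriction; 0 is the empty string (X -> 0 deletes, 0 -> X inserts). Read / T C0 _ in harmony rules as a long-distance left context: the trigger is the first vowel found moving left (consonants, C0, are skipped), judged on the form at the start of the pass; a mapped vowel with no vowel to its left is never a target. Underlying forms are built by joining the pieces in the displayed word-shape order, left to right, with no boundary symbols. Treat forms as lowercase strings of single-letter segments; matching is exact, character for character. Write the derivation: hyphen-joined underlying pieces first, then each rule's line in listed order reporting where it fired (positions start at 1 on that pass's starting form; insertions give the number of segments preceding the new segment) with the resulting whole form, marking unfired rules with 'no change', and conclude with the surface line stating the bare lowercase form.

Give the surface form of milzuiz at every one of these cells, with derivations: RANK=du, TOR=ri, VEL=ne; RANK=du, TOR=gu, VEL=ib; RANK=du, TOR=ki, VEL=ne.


cell RANK=du, TOR=ri, VEL=ne:
underlying: tab-milzuiz-ek-zig
1. f -> v, p -> b, s -> z / _ Z: no change
2. e -> o, i -> u / B C0 _: fires at position(s) 5, 9: tabmulzuuzekzig
surface: tabmulzuuzekzig

cell RANK=du, TOR=gu, VEL=ib:
underlying: a-milzuiz-ek-sb
1. f -> v, p -> b, s -> z / _ Z: fires at position(s) 11: amilzuizekzb
2. e -> o, i -> u / B C0 _: fires at position(s) 3, 7: amulzuuzekzb
surface: amulzuuzekzb

cell RANK=du, TOR=ki, VEL=ne:
underlying: en-milzuiz-ek-zig
1. f -> v, p -> b, s -> z / _ Z: no change
2. e -> o, i -> u / B C0 _: fires at position(s) 8: enmilzuuzekzig
surface: enmilzuuzekzig


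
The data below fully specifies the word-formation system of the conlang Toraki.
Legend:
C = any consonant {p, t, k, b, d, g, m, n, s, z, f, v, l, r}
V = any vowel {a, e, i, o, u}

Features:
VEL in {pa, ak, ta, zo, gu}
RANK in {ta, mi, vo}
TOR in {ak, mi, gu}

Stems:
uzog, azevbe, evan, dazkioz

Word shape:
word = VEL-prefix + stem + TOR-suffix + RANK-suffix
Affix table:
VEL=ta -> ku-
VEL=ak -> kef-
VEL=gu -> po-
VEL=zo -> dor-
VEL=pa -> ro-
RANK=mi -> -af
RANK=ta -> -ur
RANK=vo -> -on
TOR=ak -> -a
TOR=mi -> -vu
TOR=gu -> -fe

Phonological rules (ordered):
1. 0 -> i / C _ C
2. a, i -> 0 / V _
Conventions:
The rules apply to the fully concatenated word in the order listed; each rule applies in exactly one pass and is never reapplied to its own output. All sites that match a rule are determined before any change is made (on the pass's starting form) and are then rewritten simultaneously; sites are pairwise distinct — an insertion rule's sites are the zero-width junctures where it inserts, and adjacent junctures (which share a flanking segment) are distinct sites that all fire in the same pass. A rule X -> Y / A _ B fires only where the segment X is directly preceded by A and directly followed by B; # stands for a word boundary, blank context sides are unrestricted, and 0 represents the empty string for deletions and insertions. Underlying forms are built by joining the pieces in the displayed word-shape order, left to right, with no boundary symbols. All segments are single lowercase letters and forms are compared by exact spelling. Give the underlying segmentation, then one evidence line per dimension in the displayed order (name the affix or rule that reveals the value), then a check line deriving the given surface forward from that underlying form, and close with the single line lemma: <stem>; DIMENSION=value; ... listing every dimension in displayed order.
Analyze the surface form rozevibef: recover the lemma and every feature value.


underlying: ro-azevbe-a-af
VEL=pa - signalled by the affix ro-
RANK=mi - signalled by the affix -af
TOR=ak - signalled by the affix -a
check: roazevbeaaf -> roazevibeaaf -> rozevibef
lemma: azevbe; VEL=pa; RANK=mi; TOR=ak


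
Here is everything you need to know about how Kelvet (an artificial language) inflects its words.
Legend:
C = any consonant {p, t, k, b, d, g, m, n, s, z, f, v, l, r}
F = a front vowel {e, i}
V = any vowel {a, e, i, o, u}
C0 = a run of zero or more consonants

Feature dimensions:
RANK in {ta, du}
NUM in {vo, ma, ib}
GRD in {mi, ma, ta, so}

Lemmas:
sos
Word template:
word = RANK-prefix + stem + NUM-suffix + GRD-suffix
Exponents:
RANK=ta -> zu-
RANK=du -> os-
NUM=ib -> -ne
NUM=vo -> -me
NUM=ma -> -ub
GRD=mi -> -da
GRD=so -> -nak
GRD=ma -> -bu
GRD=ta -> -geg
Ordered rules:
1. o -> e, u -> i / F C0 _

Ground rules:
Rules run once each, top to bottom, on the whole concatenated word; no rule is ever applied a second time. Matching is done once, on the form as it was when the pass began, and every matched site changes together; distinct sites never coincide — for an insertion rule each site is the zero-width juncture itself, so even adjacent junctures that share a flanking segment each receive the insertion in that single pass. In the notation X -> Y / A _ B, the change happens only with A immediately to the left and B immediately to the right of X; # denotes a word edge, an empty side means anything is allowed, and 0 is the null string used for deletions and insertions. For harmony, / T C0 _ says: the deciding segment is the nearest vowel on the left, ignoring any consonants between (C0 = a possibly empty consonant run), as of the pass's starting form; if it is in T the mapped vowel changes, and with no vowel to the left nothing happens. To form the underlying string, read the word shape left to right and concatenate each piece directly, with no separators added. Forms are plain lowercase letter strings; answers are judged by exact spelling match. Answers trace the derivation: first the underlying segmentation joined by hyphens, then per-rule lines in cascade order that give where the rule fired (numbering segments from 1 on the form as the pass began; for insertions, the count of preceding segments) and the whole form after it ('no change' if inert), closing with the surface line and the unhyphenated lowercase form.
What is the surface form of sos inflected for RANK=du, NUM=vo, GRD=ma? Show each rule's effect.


underlying: os-sos-me-bu
1. o -> e, u -> i / F C0 _: fires at position(s) 9: ossosmebi
surface: ossosmebi


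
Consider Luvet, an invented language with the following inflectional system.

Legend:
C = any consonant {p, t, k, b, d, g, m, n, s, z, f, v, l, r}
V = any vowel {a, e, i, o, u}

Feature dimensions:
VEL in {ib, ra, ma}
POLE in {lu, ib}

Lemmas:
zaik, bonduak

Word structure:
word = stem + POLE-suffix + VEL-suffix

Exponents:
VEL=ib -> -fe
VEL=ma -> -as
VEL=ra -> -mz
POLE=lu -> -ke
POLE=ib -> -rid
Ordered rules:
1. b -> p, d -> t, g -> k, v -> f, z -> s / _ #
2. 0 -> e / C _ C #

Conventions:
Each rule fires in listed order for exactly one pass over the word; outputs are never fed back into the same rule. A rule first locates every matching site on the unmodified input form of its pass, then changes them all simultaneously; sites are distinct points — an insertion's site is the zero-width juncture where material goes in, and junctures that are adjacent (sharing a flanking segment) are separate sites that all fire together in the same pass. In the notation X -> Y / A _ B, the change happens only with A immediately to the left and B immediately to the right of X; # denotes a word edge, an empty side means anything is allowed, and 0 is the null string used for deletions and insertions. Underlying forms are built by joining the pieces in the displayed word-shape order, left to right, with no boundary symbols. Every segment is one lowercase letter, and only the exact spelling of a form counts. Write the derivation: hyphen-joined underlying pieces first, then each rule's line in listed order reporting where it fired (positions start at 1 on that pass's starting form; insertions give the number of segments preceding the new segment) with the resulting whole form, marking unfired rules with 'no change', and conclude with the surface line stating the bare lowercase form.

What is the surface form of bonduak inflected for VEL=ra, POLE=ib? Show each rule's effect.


underlying: bonduak-rid-mz
1. b -> p, d -> t, g -> k, v -> f, z -> s / _ #: fires at position(s) 12: bonduakridms
2. 0 -> e / C _ C #: inserts after position(s) 11: bonduakridmes
surface: bonduakridmes


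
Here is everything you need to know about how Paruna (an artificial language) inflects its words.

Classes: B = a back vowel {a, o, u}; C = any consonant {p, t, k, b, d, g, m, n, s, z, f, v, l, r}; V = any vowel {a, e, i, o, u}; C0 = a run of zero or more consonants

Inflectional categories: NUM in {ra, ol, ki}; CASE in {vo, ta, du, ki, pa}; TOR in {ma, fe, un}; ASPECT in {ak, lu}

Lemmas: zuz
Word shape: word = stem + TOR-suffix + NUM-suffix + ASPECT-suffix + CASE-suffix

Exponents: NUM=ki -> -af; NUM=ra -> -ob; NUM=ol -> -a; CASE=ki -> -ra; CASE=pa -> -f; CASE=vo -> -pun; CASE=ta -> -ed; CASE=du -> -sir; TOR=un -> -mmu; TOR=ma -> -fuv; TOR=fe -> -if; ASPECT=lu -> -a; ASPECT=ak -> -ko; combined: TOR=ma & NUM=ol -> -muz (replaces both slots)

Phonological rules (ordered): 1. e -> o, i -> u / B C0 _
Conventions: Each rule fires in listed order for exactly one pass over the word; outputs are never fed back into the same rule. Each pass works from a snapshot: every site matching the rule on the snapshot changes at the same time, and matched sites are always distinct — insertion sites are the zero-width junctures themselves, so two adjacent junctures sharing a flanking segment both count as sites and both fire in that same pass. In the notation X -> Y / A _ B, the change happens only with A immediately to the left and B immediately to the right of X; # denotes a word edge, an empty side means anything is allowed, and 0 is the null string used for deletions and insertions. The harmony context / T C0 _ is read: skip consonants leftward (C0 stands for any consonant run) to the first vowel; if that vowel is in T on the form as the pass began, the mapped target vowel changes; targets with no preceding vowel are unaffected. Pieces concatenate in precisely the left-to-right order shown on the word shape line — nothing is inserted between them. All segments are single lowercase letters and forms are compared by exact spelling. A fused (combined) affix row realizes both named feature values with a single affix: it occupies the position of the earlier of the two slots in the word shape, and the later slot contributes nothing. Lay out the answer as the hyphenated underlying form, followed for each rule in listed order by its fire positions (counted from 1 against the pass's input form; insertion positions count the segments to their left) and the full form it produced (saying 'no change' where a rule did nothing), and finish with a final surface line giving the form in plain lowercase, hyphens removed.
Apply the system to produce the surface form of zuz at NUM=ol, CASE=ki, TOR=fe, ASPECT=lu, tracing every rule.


underlying: zuz-if-a-a-ra
1. e -> o, i -> u / B C0 _: fires at position(s) 4: zuzufaara
surface: zuzufaara


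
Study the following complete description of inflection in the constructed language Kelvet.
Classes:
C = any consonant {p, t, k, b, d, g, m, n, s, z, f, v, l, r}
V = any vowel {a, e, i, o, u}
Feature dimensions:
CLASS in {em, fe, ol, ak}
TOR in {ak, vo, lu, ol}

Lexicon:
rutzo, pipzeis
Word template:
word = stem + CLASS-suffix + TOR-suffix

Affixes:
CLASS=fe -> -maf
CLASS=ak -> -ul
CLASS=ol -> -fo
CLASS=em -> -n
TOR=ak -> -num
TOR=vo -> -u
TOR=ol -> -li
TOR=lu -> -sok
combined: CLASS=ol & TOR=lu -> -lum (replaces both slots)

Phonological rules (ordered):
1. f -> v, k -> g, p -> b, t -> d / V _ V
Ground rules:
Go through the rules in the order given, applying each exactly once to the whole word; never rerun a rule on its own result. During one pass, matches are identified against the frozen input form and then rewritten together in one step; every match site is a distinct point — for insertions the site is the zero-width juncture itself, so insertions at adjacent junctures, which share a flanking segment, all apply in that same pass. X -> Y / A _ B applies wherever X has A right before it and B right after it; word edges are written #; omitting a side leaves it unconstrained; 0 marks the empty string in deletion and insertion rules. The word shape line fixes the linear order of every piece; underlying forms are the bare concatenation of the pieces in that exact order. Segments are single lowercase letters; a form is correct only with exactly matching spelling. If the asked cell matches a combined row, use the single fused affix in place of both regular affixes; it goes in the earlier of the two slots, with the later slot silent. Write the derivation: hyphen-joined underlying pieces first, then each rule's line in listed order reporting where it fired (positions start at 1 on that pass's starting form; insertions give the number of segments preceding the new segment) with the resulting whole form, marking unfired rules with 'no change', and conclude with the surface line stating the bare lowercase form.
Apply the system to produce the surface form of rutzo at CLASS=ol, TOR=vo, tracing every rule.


underlying: rutzo-fo-u
1. f -> v, k -> g, p -> b, t -> d / V _ V: fires at position(s) 6: rutzovou
surface: rutzovou


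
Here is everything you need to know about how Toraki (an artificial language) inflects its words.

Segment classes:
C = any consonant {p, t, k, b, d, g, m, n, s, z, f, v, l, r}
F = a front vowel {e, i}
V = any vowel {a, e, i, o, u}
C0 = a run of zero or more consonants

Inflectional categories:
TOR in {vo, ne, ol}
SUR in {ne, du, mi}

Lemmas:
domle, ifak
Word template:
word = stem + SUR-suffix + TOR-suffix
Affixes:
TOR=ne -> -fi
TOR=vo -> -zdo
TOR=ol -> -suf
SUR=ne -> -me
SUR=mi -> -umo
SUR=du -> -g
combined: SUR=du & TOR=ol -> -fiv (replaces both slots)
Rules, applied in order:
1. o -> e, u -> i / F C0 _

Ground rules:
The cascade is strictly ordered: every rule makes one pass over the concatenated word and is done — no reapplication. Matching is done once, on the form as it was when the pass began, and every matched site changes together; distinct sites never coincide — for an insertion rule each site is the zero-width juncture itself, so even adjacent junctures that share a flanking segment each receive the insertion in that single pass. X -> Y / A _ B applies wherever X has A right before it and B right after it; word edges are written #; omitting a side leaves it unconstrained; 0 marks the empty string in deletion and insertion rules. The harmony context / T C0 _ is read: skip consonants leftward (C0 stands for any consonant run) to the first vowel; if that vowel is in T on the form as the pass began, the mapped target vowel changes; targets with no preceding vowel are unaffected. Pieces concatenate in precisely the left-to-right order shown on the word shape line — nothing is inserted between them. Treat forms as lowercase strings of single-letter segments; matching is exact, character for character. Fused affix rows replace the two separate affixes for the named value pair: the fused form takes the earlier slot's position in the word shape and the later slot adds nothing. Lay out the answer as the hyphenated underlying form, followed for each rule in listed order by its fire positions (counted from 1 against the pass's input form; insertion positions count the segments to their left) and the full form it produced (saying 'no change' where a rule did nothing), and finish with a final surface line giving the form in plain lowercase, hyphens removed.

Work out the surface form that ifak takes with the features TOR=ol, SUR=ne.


underlying: ifak-me-suf
1. o -> e, u -> i / F C0 _: fires at position(s) 8: ifakmesif
surface: ifakmesif
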